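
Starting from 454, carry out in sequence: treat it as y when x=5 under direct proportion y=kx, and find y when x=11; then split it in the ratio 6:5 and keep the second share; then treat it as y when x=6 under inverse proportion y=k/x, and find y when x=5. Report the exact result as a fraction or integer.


Start with 454.
Step 1: Direct prop: k = (454)/5; new y = k*11 = 454*11/5 = 4994/5
Step 2: Split 6:5, second share = 4994/5 * 5/11 = 454
Step 3: Inverse prop: k = (454)*6; new y = k/5 = 454*6/5 = 2724/5
Final result = 2724/5

2724/5


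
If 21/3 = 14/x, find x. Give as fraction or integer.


Setting up: 21/3 = 14/x
Cross multiply: 21 * x = 3 * 14
21x = 42
x = 42/21
x = 2

2


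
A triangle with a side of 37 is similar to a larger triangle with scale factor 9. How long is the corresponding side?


Similar triangles have proportional sides
Scale factor = 9
Smaller side = 37
Corresponding larger side = 37 * 9
= 333

333


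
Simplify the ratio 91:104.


Find GCD(91, 104)
GCD = 13
Divide both by 13: 91/13 = 7, 104/13 = 8
Simplified ratio = 7:8

7:8


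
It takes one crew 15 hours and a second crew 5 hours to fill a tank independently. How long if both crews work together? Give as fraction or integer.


Rate of A = 1/15 job per hour
Rate of B = 1/5 job per hour
Combined rate = 1/15 + 1/5
Find common denominator: (5 + 15)/(15*5) = 20/75
Combined rate = 4/15 job per hour
Time together = 1 / (4/15) = 15/4 hours

15/4


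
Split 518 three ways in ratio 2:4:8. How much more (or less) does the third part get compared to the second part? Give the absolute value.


Total parts = 2 + 4 + 8 = 14
Value per part = 518 / 14 = 37
Shares: 2*37=74, 4*37=148, 8*37=296
Third share = 296, second share = 148
Difference = |296 - 148| = 148

148


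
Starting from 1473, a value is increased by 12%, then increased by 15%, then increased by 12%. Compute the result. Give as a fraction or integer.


Start: 1473
Step 1: increase by 12% => multiply by 112/100
  1473 * 112/100 = 41244/25
Step 2: increase by 15% => multiply by 115/100
  41244/25 * 115/100 = 237153/125
Step 3: increase by 12% => multiply by 112/100
  237153/125 * 112/100 = 6640284/3125
Final value = 6640284/3125

6640284/3125


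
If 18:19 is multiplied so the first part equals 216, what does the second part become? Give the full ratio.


Original ratio: 18:19
First term target: 216
Scale factor = 216 / 18 = 12
Multiply second term: 19 * 12 = 228
Equivalent ratio = 216:228

216:228


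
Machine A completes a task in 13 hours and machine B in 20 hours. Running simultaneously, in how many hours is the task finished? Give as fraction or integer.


Rate of A = 1/13 job per hour
Rate of B = 1/20 job per hour
Combined rate = 1/13 + 1/20
Find common denominator: (20 + 13)/(13*20) = 33/260
Combined rate = 33/260 job per hour
Time together = 1 / (33/260) = 260/33 hours

260/33


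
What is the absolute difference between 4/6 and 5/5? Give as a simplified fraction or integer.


Simplify: 4/6 = 2/3 and 5/5 = 1
Find common denominator: LCD = 3
Convert: 2/3 and 3/3
Difference = |2 - 3|/3 = 1/3
Simplified = 1/3

1/3


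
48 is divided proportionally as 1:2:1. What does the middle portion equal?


Ratio = 1:2:1
Total parts = 1 + 2 + 1 = 4
Value per part = 48 / 4 = 12
First share = 1 * 12 = 12
Middle share = 2 * 12 = 24
Third share = 1 * 12 = 12

24


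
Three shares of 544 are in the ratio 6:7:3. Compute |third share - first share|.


Total parts = 6 + 7 + 3 = 16
Value per part = 544 / 16 = 34
Shares: 6*34=204, 7*34=238, 3*34=102
Third share = 102, first share = 204
Difference = |102 - 204| = 102

102


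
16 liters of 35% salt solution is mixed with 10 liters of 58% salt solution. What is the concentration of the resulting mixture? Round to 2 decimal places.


Solute in mixture 1 = 35% of 16 L = 16*35/100 = 28/5 L
Solute in mixture 2 = 58% of 10 L = 10*58/100 = 29/5 L
Total solute = 28/5 + 29/5 = 57/5 L
Total volume = 16 + 10 = 26 L
Final concentration = 57/5/26 * 100 = 43.85%

43.85


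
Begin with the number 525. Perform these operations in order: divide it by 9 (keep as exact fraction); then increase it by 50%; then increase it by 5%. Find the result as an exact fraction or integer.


Start with 525.
Step 1: Divide by 9: 525 / 9 = 175/3
Step 2: Increase by 50%: 175/3 * 150/100 = 175/2
Step 3: Increase by 5%: 175/2 * 105/100 = 735/8
Final result = 735/8

735/8


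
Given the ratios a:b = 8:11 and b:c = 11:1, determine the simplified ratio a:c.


Given a:b = 8:11 and b:c = 11:1
Make b consistent. Multiply first ratio by 11: a:b = 88:121
Multiply second ratio by 11: b:c = 121:11
Now b = 121 in both, so a:b:c = 88:121:11
Therefore a:c = 88:11
Simplify by GCD: a:c = 8:1

8:1


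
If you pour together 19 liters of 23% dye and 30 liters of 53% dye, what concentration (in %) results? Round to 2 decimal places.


Solute in mixture 1 = 23% of 19 L = 19*23/100 = 437/100 L
Solute in mixture 2 = 53% of 30 L = 30*53/100 = 159/10 L
Total solute = 437/100 + 159/10 = 2027/100 L
Total volume = 19 + 30 = 49 L
Final concentration = 2027/100/49 * 100 = 41.37%

41.37


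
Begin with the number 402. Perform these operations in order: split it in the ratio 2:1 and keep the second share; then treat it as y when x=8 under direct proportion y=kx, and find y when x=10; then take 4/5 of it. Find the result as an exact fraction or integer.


Start with 402.
Step 1: Split 2:1, second share = 402 * 1/3 = 134
Step 2: Direct prop: k = (134)/8; new y = k*10 = 134*10/8 = 335/2
Step 3: Take 4/5: 335/2 * 4/5 = 134
Final result = 134

134


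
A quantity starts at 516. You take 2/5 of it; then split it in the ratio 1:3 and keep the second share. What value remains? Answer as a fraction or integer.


Start with 516.
Step 1: Take 2/5: 516 * 2/5 = 1032/5
Step 2: Split 1:3, second share = 1032/5 * 3/4 = 774/5
Final result = 774/5

774/5


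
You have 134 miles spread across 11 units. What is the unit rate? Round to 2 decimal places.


Total miles = 134
Number of units = 11
Unit rate = 134 / 11
= 12.18 miles per unit

12.18


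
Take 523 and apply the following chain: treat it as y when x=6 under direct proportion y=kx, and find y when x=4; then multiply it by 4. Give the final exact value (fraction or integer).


Start with 523.
Step 1: Direct prop: k = (523)/6; new y = k*4 = 523*4/6 = 1046/3
Step 2: Multiply by 4: 1046/3 * 4 = 4184/3
Final result = 4184/3

4184/3


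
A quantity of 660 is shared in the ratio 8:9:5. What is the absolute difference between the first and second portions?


Total parts = 8 + 9 + 5 = 22
Value per part = 660 / 22 = 30
Shares: 8*30=240, 9*30=270, 5*30=150
First share = 240, second share = 270
Difference = |240 - 270| = 30

30


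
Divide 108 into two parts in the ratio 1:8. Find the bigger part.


Total parts = 1 + 8 = 9
Value per part = 108 / 9 = 12
First share = 1 * 12 = 12
Second share = 8 * 12 = 96
Larger share = 96

96


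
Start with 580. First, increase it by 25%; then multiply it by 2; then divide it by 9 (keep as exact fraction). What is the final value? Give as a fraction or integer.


Start with 580.
Step 1: Increase by 25%: 580 * 125/100 = 725
Step 2: Multiply by 2: 725 * 2 = 1450
Step 3: Divide by 9: 1450 / 9 = 1450/9
Final result = 1450/9

1450/9


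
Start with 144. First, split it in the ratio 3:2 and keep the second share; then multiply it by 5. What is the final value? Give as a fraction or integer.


Start with 144.
Step 1: Split 3:2, second share = 144 * 2/5 = 288/5
Step 2: Multiply by 5: 288/5 * 5 = 288
Final result = 288

288


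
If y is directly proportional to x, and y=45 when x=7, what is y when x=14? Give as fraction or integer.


Direct proportion: y = kx
Find k: k = 45/7 = 45/7
Compute y at x=14: y = 45/7 * 14
y = 90

90


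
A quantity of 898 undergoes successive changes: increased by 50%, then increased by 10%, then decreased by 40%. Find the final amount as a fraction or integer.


Start: 898
Step 1: increase by 50% => multiply by 150/100
  898 * 150/100 = 1347
Step 2: increase by 10% => multiply by 110/100
  1347 * 110/100 = 14817/10
Step 3: decrease by 40% => multiply by 60/100
  14817/10 * 60/100 = 44451/50
Final value = 44451/50

44451/50


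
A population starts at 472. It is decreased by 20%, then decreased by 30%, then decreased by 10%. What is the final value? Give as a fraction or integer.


Start: 472
Step 1: decrease by 20% => multiply by 80/100
  472 * 80/100 = 1888/5
Step 2: decrease by 30% => multiply by 70/100
  1888/5 * 70/100 = 6608/25
Step 3: decrease by 10% => multiply by 90/100
  6608/25 * 90/100 = 29736/125
Final value = 29736/125

29736/125


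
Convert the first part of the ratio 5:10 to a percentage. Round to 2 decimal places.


Total parts = 5 + 10 = 15
First part fraction = 5/15
Percentage = (5/15) * 100
= 0.333333 * 100
= 33.33%

33.33


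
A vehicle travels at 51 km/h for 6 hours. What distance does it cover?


Using distance = speed * time
Speed = 51 km/h
Time = 6 hours
Distance = 51 * 6
= 306 km

306


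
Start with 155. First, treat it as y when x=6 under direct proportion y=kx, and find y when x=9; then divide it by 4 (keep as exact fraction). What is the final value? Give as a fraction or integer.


Start with 155.
Step 1: Direct prop: k = (155)/6; new y = k*9 = 155*9/6 = 465/2
Step 2: Divide by 4: 465/2 / 4 = 465/8
Final result = 465/8

465/8


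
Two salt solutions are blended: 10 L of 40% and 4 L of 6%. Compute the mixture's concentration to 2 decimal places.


Solute in mixture 1 = 40% of 10 L = 10*40/100 = 4 L
Solute in mixture 2 = 6% of 4 L = 4*6/100 = 6/25 L
Total solute = 4 + 6/25 = 106/25 L
Total volume = 10 + 4 = 14 L
Final concentration = 106/25/14 * 100 = 30.29%

30.29


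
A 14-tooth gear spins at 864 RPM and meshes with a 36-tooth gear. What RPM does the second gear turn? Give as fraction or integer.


Gear ratio: teeth_A * RPM_A = teeth_B * RPM_B
14 * 864 = 36 * RPM_B
12096 = 36 * RPM_B
RPM_B = 12096 / 36
RPM_B = 336

336


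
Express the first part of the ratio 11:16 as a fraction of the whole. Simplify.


Total parts = 11 + 16 = 27
First part fraction = 11/27
Simplify: 11/27 = 11/27

11/27


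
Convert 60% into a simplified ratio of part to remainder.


Part = 60%, Remainder = 40%
Ratio = 60:40
GCD(60, 40) = 20
Simplify: 3:2 = 3:2

3:2


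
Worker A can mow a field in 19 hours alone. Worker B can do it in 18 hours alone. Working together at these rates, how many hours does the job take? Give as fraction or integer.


Rate of A = 1/19 job per hour
Rate of B = 1/18 job per hour
Combined rate = 1/19 + 1/18
Find common denominator: (18 + 19)/(19*18) = 37/342
Combined rate = 37/342 job per hour
Time together = 1 / (37/342) = 342/37 hours

342/37


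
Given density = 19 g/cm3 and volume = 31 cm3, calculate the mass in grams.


Using mass = density * volume
Density = 19 g/cm3
Volume = 31 cm3
Mass = 19 * 31
= 589 g

589


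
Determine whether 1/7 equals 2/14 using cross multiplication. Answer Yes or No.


Cross multiply to check 1/7 = 2/14
Left cross product: 1 * 14 = 14
Right cross product: 7 * 2 = 14
14 = 14
Equal, so proportions match => Yes

Yes


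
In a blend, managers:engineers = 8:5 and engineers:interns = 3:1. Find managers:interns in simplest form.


Given a:b = 8:5 and b:c = 3:1
Make b consistent. Multiply first ratio by 3: a:b = 24:15
Multiply second ratio by 5: b:c = 15:5
Now b = 15 in both, so a:b:c = 24:15:5
Therefore a:c = 24:5
Simplify by GCD: a:c = 24:5

24:5


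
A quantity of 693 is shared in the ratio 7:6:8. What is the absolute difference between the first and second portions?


Total parts = 7 + 6 + 8 = 21
Value per part = 693 / 21 = 33
Shares: 7*33=231, 6*33=198, 8*33=264
First share = 231, second share = 198
Difference = |231 - 198| = 33

33


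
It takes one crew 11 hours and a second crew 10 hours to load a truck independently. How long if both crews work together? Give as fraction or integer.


Rate of A = 1/11 job per hour
Rate of B = 1/10 job per hour
Combined rate = 1/11 + 1/10
Find common denominator: (10 + 11)/(11*10) = 21/110
Combined rate = 21/110 job per hour
Time together = 1 / (21/110) = 110/21 hours

110/21


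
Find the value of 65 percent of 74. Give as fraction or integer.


Compute 65% of 74
Convert percentage: 65% = 65/100
Multiply: 74 * 65/100
= 4810/100
= 481/10

481/10


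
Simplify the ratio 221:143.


Find GCD(221, 143)
GCD = 13
Divide both by 13: 221/13 = 17, 143/13 = 11
Simplified ratio = 17:11

17:11


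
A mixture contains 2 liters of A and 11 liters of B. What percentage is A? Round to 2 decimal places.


Volume of A = 2 L
Volume of B = 11 L
Total volume = 2 + 11 = 13 L
Percentage of A = (2/13) * 100
= 15.38%

15.38


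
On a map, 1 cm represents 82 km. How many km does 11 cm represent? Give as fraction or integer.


Map scale: 1 cm = 82 km
Measured distance on map = 11 cm
Set up proportion: 11 * 82 / 1
= 902 / 1
= 902 km

902


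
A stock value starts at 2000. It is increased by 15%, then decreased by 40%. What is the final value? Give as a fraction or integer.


Start: 2000
Step 1: increase by 15% => multiply by 115/100
  2000 * 115/100 = 2300
Step 2: decrease by 40% => multiply by 60/100
  2300 * 60/100 = 1380
Final value = 1380

1380


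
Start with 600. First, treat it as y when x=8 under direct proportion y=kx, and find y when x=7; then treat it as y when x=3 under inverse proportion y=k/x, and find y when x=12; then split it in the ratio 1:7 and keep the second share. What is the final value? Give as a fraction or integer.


Start with 600.
Step 1: Direct prop: k = (600)/8; new y = k*7 = 600*7/8 = 525
Step 2: Inverse prop: k = (525)*3; new y = k/12 = 525*3/12 = 525/4
Step 3: Split 1:7, second share = 525/4 * 7/8 = 3675/32
Final result = 3675/32

3675/32


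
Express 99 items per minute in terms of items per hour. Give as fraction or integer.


Converting from per minute to per hour
Rate = 99 items per minute
Multiply by 60: 99 * 60
= 5940 items per hour

5940


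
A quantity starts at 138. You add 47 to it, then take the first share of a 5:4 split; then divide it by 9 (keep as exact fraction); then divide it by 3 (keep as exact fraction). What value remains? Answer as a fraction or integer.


Start with 138.
Step 1: Add 47: 138+47=185; split 5:4 first = 185*5/9 = 925/9
Step 2: Divide by 9: 925/9 / 9 = 925/81
Step 3: Divide by 3: 925/81 / 3 = 925/243
Final result = 925/243

925/243


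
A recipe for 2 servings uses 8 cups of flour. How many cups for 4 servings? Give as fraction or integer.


Original: 8 cups for 2 servings
Target servings = 4
Scaling factor = 4/2
New amount = 8 * 4/2
= 32/2
= 16 cups

16


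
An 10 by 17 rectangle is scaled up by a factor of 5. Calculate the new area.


Original dimensions: 10 x 17
Enlargement factor = 5
New width = 10 * 5 = 50
New height = 17 * 5 = 85
New area = 50 * 85 = 4250

4250


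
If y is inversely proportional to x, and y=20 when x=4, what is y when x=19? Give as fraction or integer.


Inverse proportion: y = k/x
Find k: k = 4 * 20 = 80
Compute y at x=19: y = 80/19
y = 80/19

80/19


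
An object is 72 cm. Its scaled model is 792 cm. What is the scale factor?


Original length = 72 cm
Scaled length = 792 cm
Scale factor = 792 / 72
= 11

11


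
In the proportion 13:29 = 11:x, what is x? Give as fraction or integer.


Setting up: 13/29 = 11/x
Cross multiply: 13 * x = 29 * 11
13x = 319
x = 319/13
x = 319/13

319/13


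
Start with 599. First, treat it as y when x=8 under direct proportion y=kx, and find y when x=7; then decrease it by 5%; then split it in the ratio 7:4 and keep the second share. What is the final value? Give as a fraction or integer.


Start with 599.
Step 1: Direct prop: k = (599)/8; new y = k*7 = 599*7/8 = 4193/8
Step 2: Decrease by 5%: 4193/8 * 95/100 = 79667/160
Step 3: Split 7:4, second share = 79667/160 * 4/11 = 79667/440
Final result = 79667/440

79667/440


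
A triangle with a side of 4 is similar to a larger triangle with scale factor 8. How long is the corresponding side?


Similar triangles have proportional sides
Scale factor = 8
Smaller side = 4
Corresponding larger side = 4 * 8
= 32

32


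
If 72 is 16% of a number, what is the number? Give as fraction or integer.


Given: 72 is 16% of the whole
Set up: 72 = 16/100 * whole
whole = 72 * 100 / 16
whole = 7200 / 16
whole = 450

450


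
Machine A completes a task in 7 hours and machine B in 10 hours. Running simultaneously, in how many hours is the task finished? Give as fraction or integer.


Rate of A = 1/7 job per hour
Rate of B = 1/10 job per hour
Combined rate = 1/7 + 1/10
Find common denominator: (10 + 7)/(7*10) = 17/70
Combined rate = 17/70 job per hour
Time together = 1 / (17/70) = 70/17 hours

70/17


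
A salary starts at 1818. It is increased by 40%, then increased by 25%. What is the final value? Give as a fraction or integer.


Start: 1818
Step 1: increase by 40% => multiply by 140/100
  1818 * 140/100 = 12726/5
Step 2: increase by 25% => multiply by 125/100
  12726/5 * 125/100 = 6363/2
Final value = 6363/2

6363/2


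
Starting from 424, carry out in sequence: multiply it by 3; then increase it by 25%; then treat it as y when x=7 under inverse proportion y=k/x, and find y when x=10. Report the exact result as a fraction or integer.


Start with 424.
Step 1: Multiply by 3: 424 * 3 = 1272
Step 2: Increase by 25%: 1272 * 125/100 = 1590
Step 3: Inverse prop: k = (1590)*7; new y = k/10 = 1590*7/10 = 1113
Final result = 1113

1113


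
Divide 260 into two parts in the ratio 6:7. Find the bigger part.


Total parts = 6 + 7 = 13
Value per part = 260 / 13 = 20
First share = 6 * 20 = 120
Second share = 7 * 20 = 140
Larger share = 140

140


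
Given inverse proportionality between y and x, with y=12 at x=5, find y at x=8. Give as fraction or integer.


Inverse proportion: y = k/x
Find k: k = 5 * 12 = 60
Compute y at x=8: y = 60/8
y = 15/2

15/2


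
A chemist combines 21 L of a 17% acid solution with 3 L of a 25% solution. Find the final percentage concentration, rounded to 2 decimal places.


Solute in mixture 1 = 17% of 21 L = 21*17/100 = 357/100 L
Solute in mixture 2 = 25% of 3 L = 3*25/100 = 3/4 L
Total solute = 357/100 + 3/4 = 108/25 L
Total volume = 21 + 3 = 24 L
Final concentration = 108/25/24 * 100 = 18.00%

18.00


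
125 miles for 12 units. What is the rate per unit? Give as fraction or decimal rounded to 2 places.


Total miles = 125
Number of units = 12
Unit rate = 125 / 12
= 10.42 miles per unit

10.42


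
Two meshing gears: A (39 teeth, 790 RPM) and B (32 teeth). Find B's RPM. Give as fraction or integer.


Gear ratio: teeth_A * RPM_A = teeth_B * RPM_B
39 * 790 = 32 * RPM_B
30810 = 32 * RPM_B
RPM_B = 30810 / 32
RPM_B = 15405/16

15405/16


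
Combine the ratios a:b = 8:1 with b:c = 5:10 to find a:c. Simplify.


Given a:b = 8:1 and b:c = 5:10
Make b consistent. Multiply first ratio by 5: a:b = 40:5
Multiply second ratio by 1: b:c = 5:10
Now b = 5 in both, so a:b:c = 40:5:10
Therefore a:c = 40:10
Simplify by GCD: a:c = 4:1

4:1


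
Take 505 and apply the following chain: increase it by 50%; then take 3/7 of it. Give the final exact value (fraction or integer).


Start with 505.
Step 1: Increase by 50%: 505 * 150/100 = 1515/2
Step 2: Take 3/7: 1515/2 * 3/7 = 4545/14
Final result = 4545/14

4545/14


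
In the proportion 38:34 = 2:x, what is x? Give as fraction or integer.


Setting up: 38/34 = 2/x
Cross multiply: 38 * x = 34 * 2
38x = 68
x = 68/38
x = 34/19

34/19


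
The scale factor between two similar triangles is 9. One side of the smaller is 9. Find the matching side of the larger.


Similar triangles have proportional sides
Scale factor = 9
Smaller side = 9
Corresponding larger side = 9 * 9
= 81

81


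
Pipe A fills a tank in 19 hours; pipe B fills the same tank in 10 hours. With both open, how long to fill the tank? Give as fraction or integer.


Rate of A = 1/19 job per hour
Rate of B = 1/10 job per hour
Combined rate = 1/19 + 1/10
Find common denominator: (10 + 19)/(19*10) = 29/190
Combined rate = 29/190 job per hour
Time together = 1 / (29/190) = 190/29 hours

190/29


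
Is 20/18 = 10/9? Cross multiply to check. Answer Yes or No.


Cross multiply to check 20/18 = 10/9
Left cross product: 20 * 9 = 180
Right cross product: 18 * 10 = 180
180 = 180
Equal, so proportions match => Yes

Yes


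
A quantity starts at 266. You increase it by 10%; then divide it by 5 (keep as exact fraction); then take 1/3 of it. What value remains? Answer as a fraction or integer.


Start with 266.
Step 1: Increase by 10%: 266 * 110/100 = 1463/5
Step 2: Divide by 5: 1463/5 / 5 = 1463/25
Step 3: Take 1/3: 1463/25 * 1/3 = 1463/75
Final result = 1463/75

1463/75


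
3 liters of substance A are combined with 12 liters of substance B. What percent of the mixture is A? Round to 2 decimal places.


Volume of A = 3 L
Volume of B = 12 L
Total volume = 3 + 12 = 15 L
Percentage of A = (3/15) * 100
= 20.00%

20.00


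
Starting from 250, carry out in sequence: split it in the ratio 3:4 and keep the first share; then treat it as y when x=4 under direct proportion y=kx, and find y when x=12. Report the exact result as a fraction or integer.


Start with 250.
Step 1: Split 3:4, first share = 250 * 3/7 = 750/7
Step 2: Direct prop: k = (750/7)/4; new y = k*12 = 750/7*12/4 = 2250/7
Final result = 2250/7

2250/7


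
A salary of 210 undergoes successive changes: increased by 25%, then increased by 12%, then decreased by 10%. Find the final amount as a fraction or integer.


Start: 210
Step 1: increase by 25% => multiply by 125/100
  210 * 125/100 = 525/2
Step 2: increase by 12% => multiply by 112/100
  525/2 * 112/100 = 294
Step 3: decrease by 10% => multiply by 90/100
  294 * 90/100 = 1323/5
Final value = 1323/5

1323/5


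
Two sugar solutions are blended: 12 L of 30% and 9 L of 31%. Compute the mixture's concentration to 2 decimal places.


Solute in mixture 1 = 30% of 12 L = 12*30/100 = 18/5 L
Solute in mixture 2 = 31% of 9 L = 9*31/100 = 279/100 L
Total solute = 18/5 + 279/100 = 639/100 L
Total volume = 12 + 9 = 21 L
Final concentration = 639/100/21 * 100 = 30.43%

30.43


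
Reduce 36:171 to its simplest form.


Find GCD(36, 171)
GCD = 9
Divide both by 9: 36/9 = 4, 171/9 = 19
Simplified ratio = 4:19

4:19


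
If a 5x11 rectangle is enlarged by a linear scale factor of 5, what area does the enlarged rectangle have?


Original dimensions: 5 x 11
Enlargement factor = 5
New width = 5 * 5 = 25
New height = 11 * 5 = 55
New area = 25 * 55 = 1375

1375


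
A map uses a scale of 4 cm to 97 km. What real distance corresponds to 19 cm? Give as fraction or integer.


Map scale: 4 cm = 97 km
Measured distance on map = 19 cm
Set up proportion: 19 * 97 / 4
= 1843 / 4
= 1843/4 km

1843/4


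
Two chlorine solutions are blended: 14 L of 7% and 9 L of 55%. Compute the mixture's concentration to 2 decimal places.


Solute in mixture 1 = 7% of 14 L = 14*7/100 = 49/50 L
Solute in mixture 2 = 55% of 9 L = 9*55/100 = 99/20 L
Total solute = 49/50 + 99/20 = 593/100 L
Total volume = 14 + 9 = 23 L
Final concentration = 593/100/23 * 100 = 25.78%

25.78


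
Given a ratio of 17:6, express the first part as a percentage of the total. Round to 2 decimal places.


Total parts = 17 + 6 = 23
First part fraction = 17/23
Percentage = (17/23) * 100
= 0.73913 * 100
= 73.91%

73.91


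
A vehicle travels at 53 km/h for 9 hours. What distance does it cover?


Using distance = speed * time
Speed = 53 km/h
Time = 9 hours
Distance = 53 * 9
= 477 km

477


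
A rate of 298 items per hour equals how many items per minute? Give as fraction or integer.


Converting from per hour to per minute
Rate = 298 items per hour
Divide by 60: 298/60
= 149/30 items per minute

149/30


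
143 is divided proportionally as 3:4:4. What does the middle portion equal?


Ratio = 3:4:4
Total parts = 3 + 4 + 4 = 11
Value per part = 143 / 11 = 13
First share = 3 * 13 = 39
Middle share = 4 * 13 = 52
Third share = 4 * 13 = 52

52


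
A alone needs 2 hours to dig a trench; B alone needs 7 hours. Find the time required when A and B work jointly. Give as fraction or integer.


Rate of A = 1/2 job per hour
Rate of B = 1/7 job per hour
Combined rate = 1/2 + 1/7
Find common denominator: (7 + 2)/(2*7) = 9/14
Combined rate = 9/14 job per hour
Time together = 1 / (9/14) = 14/9 hours

14/9


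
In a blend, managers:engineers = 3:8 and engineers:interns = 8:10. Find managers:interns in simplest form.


Given a:b = 3:8 and b:c = 8:10
Make b consistent. Multiply first ratio by 8: a:b = 24:64
Multiply second ratio by 8: b:c = 64:80
Now b = 64 in both, so a:b:c = 24:64:80
Therefore a:c = 24:80
Simplify by GCD: a:c = 3:10

3:10


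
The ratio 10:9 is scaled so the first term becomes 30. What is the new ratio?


Original ratio: 10:9
First term target: 30
Scale factor = 30 / 10 = 3
Multiply second term: 9 * 3 = 27
Equivalent ratio = 30:27

30:27


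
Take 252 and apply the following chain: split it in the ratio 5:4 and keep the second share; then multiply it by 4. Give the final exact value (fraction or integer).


Start with 252.
Step 1: Split 5:4, second share = 252 * 4/9 = 112
Step 2: Multiply by 4: 112 * 4 = 448
Final result = 448

448


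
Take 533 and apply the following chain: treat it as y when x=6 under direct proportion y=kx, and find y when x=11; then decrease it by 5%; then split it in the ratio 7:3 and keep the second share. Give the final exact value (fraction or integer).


Start with 533.
Step 1: Direct prop: k = (533)/6; new y = k*11 = 533*11/6 = 5863/6
Step 2: Decrease by 5%: 5863/6 * 95/100 = 111397/120
Step 3: Split 7:3, second share = 111397/120 * 3/10 = 111397/400
Final result = 111397/400

111397/400


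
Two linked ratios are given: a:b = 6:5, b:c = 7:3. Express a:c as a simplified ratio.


Given a:b = 6:5 and b:c = 7:3
Make b consistent. Multiply first ratio by 7: a:b = 42:35
Multiply second ratio by 5: b:c = 35:15
Now b = 35 in both, so a:b:c = 42:35:15
Therefore a:c = 42:15
Simplify by GCD: a:c = 14:5

14:5


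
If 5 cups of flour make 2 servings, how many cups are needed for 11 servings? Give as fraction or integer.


Original: 5 cups for 2 servings
Target servings = 11
Scaling factor = 11/2
New amount = 5 * 11/2
= 55/2
= 55/2 cups

55/2


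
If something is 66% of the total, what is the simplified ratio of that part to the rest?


Part = 66%, Remainder = 34%
Ratio = 66:34
GCD(66, 34) = 2
Simplify: 33:17 = 33:17

33:17


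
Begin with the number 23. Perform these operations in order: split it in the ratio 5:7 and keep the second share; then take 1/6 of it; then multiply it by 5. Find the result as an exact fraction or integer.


Start with 23.
Step 1: Split 5:7, second share = 23 * 7/12 = 161/12
Step 2: Take 1/6: 161/12 * 1/6 = 161/72
Step 3: Multiply by 5: 161/72 * 5 = 805/72
Final result = 805/72

805/72


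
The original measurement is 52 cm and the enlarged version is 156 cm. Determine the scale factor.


Original length = 52 cm
Scaled length = 156 cm
Scale factor = 156 / 52
= 3

3


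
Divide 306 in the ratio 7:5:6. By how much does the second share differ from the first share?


Total parts = 7 + 5 + 6 = 18
Value per part = 306 / 18 = 17
Shares: 7*17=119, 5*17=85, 6*17=102
Second share = 85, first share = 119
Difference = |85 - 119| = 34

34


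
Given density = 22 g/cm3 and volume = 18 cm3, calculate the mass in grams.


Using mass = density * volume
Density = 22 g/cm3
Volume = 18 cm3
Mass = 22 * 18
= 396 g

396


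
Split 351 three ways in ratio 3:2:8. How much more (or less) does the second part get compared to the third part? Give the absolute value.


Total parts = 3 + 2 + 8 = 13
Value per part = 351 / 13 = 27
Shares: 3*27=81, 2*27=54, 8*27=216
Second share = 54, third share = 216
Difference = |54 - 216| = 162

162


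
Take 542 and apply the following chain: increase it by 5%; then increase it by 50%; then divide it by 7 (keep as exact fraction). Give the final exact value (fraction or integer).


Start with 542.
Step 1: Increase by 5%: 542 * 105/100 = 5691/10
Step 2: Increase by 50%: 5691/10 * 150/100 = 17073/20
Step 3: Divide by 7: 17073/20 / 7 = 2439/20
Final result = 2439/20

2439/20


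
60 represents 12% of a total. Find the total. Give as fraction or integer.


Given: 60 is 12% of the whole
Set up: 60 = 12/100 * whole
whole = 60 * 100 / 12
whole = 6000 / 12
whole = 500

500


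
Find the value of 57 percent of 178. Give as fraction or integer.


Compute 57% of 178
Convert percentage: 57% = 57/100
Multiply: 178 * 57/100
= 10146/100
= 5073/50

5073/50


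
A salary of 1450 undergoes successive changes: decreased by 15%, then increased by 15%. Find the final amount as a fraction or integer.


Start: 1450
Step 1: decrease by 15% => multiply by 85/100
  1450 * 85/100 = 2465/2
Step 2: increase by 15% => multiply by 115/100
  2465/2 * 115/100 = 11339/8
Final value = 11339/8

11339/8


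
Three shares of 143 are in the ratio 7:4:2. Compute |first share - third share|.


Total parts = 7 + 4 + 2 = 13
Value per part = 143 / 13 = 11
Shares: 7*11=77, 4*11=44, 2*11=22
First share = 77, third share = 22
Difference = |77 - 22| = 55

55


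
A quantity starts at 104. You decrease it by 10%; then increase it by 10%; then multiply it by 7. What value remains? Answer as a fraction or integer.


Start with 104.
Step 1: Decrease by 10%: 104 * 90/100 = 468/5
Step 2: Increase by 10%: 468/5 * 110/100 = 2574/25
Step 3: Multiply by 7: 2574/25 * 7 = 18018/25
Final result = 18018/25

18018/25


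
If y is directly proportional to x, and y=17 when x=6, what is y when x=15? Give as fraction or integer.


Direct proportion: y = kx
Find k: k = 17/6 = 17/6
Compute y at x=15: y = 17/6 * 15
y = 85/2

85/2


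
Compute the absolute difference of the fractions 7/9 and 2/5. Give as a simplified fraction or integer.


Simplify: 7/9 = 7/9 and 2/5 = 2/5
Find common denominator: LCD = 45
Convert: 35/45 and 18/45
Difference = |35 - 18|/45 = 17/45
Simplified = 17/45

17/45


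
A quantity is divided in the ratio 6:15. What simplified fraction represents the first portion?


Total parts = 6 + 15 = 21
First part fraction = 6/21
Simplify: 6/21 = 2/7

2/7


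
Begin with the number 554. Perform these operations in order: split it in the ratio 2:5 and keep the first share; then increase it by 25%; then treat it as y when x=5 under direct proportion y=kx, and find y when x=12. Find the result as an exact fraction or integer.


Start with 554.
Step 1: Split 2:5, first share = 554 * 2/7 = 1108/7
Step 2: Increase by 25%: 1108/7 * 125/100 = 1385/7
Step 3: Direct prop: k = (1385/7)/5; new y = k*12 = 1385/7*12/5 = 3324/7
Final result = 3324/7

3324/7


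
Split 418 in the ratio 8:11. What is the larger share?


Total parts = 8 + 11 = 19
Value per part = 418 / 19 = 22
First share = 8 * 22 = 176
Second share = 11 * 22 = 242
Larger share = 242

242


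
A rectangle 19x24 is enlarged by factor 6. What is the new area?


Original dimensions: 19 x 24
Enlargement factor = 6
New width = 19 * 6 = 114
New height = 24 * 6 = 144
New area = 114 * 144 = 16416

16416


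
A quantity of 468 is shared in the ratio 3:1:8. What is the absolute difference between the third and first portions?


Total parts = 3 + 1 + 8 = 12
Value per part = 468 / 12 = 39
Shares: 3*39=117, 1*39=39, 8*39=312
Third share = 312, first share = 117
Difference = |312 - 117| = 195

195


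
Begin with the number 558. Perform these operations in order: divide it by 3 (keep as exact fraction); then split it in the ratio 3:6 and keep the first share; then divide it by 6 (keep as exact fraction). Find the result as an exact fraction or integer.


Start with 558.
Step 1: Divide by 3: 558 / 3 = 186
Step 2: Split 3:6, first share = 186 * 3/9 = 62
Step 3: Divide by 6: 62 / 6 = 31/3
Final result = 31/3

31/3


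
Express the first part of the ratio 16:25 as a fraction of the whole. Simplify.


Total parts = 16 + 25 = 41
First part fraction = 16/41
Simplify: 16/41 = 16/41

16/41


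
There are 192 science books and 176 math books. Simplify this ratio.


Find GCD(192, 176)
GCD = 16
Divide both by 16: 192/16 = 12, 176/16 = 11
Simplified ratio = 12:11

12:11


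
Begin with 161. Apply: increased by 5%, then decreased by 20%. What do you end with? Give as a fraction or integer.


Start: 161
Step 1: increase by 5% => multiply by 105/100
  161 * 105/100 = 3381/20
Step 2: decrease by 20% => multiply by 80/100
  3381/20 * 80/100 = 3381/25
Final value = 3381/25

3381/25


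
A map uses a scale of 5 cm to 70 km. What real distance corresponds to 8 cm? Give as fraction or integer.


Map scale: 5 cm = 70 km
Measured distance on map = 8 cm
Set up proportion: 8 * 70 / 5
= 560 / 5
= 112 km

112


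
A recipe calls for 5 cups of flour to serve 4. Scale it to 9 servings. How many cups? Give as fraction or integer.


Original: 5 cups for 4 servings
Target servings = 9
Scaling factor = 9/4
New amount = 5 * 9/4
= 45/4
= 45/4 cups

45/4


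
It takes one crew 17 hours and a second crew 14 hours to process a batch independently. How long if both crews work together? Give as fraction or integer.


Rate of A = 1/17 job per hour
Rate of B = 1/14 job per hour
Combined rate = 1/17 + 1/14
Find common denominator: (14 + 17)/(17*14) = 31/238
Combined rate = 31/238 job per hour
Time together = 1 / (31/238) = 238/31 hours

238/31


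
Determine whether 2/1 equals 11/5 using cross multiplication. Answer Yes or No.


Cross multiply to check 2/1 = 11/5
Left cross product: 2 * 5 = 10
Right cross product: 1 * 11 = 11
10 != 11
Not equal, so proportions differ => No

No


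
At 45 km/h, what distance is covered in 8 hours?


Using distance = speed * time
Speed = 45 km/h
Time = 8 hours
Distance = 45 * 8
= 360 km

360


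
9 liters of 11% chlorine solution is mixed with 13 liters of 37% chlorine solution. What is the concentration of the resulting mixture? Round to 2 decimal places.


Solute in mixture 1 = 11% of 9 L = 9*11/100 = 99/100 L
Solute in mixture 2 = 37% of 13 L = 13*37/100 = 481/100 L
Total solute = 99/100 + 481/100 = 29/5 L
Total volume = 9 + 13 = 22 L
Final concentration = 29/5/22 * 100 = 26.36%

26.36


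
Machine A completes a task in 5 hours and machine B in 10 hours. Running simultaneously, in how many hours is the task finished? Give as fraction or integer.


Rate of A = 1/5 job per hour
Rate of B = 1/10 job per hour
Combined rate = 1/5 + 1/10
Find common denominator: (10 + 5)/(5*10) = 15/50
Combined rate = 3/10 job per hour
Time together = 1 / (3/10) = 10/3 hours

10/3


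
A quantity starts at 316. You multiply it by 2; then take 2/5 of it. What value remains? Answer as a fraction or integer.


Start with 316.
Step 1: Multiply by 2: 316 * 2 = 632
Step 2: Take 2/5: 632 * 2/5 = 1264/5
Final result = 1264/5

1264/5


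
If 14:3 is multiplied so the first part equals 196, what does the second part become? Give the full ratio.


Original ratio: 14:3
First term target: 196
Scale factor = 196 / 14 = 14
Multiply second term: 3 * 14 = 42
Equivalent ratio = 196:42

196:42


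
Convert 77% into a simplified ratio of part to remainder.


Part = 77%, Remainder = 23%
Ratio = 77:23
GCD(77, 23) = 1
Simplify: 77:23 = 77:23

77:23


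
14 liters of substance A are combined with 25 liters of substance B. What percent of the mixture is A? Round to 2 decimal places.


Volume of A = 14 L
Volume of B = 25 L
Total volume = 14 + 25 = 39 L
Percentage of A = (14/39) * 100
= 35.90%

35.90


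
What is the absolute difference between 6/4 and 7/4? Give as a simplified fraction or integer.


Simplify: 6/4 = 3/2 and 7/4 = 7/4
Find common denominator: LCD = 4
Convert: 6/4 and 7/4
Difference = |6 - 7|/4 = 1/4
Simplified = 1/4

1/4


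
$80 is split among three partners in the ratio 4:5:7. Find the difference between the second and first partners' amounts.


Total parts = 4 + 5 + 7 = 16
Value per part = 80 / 16 = 5
Shares: 4*5=20, 5*5=25, 7*5=35
Second share = 25, first share = 20
Difference = |25 - 20| = 5

5


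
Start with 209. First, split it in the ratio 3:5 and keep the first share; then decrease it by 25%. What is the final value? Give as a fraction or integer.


Start with 209.
Step 1: Split 3:5, first share = 209 * 3/8 = 627/8
Step 2: Decrease by 25%: 627/8 * 75/100 = 1881/32
Final result = 1881/32

1881/32


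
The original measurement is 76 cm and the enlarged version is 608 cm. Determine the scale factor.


Original length = 76 cm
Scaled length = 608 cm
Scale factor = 608 / 76
= 8

8


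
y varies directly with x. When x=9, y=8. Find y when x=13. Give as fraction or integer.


Direct proportion: y = kx
Find k: k = 8/9 = 8/9
Compute y at x=13: y = 8/9 * 13
y = 104/9

104/9


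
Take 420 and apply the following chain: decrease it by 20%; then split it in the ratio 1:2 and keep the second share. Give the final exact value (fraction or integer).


Start with 420.
Step 1: Decrease by 20%: 420 * 80/100 = 336
Step 2: Split 1:2, second share = 336 * 2/3 = 224
Final result = 224

224


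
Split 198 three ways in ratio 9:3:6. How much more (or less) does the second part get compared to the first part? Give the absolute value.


Total parts = 9 + 3 + 6 = 18
Value per part = 198 / 18 = 11
Shares: 9*11=99, 3*11=33, 6*11=66
Second share = 33, first share = 99
Difference = |33 - 99| = 66

66


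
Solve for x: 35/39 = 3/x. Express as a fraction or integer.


Setting up: 35/39 = 3/x
Cross multiply: 35 * x = 39 * 3
35x = 117
x = 117/35
x = 117/35

117/35


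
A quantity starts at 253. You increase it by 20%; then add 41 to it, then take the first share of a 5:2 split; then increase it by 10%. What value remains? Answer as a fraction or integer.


Start with 253.
Step 1: Increase by 20%: 253 * 120/100 = 1518/5
Step 2: Add 41: 1518/5+41=1723/5; split 5:2 first = 1723/5*5/7 = 1723/7
Step 3: Increase by 10%: 1723/7 * 110/100 = 18953/70
Final result = 18953/70

18953/70


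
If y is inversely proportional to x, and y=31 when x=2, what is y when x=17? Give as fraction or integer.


Inverse proportion: y = k/x
Find k: k = 2 * 31 = 62
Compute y at x=17: y = 62/17
y = 62/17

62/17


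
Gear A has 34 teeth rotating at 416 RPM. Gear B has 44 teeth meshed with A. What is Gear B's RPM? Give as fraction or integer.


Gear ratio: teeth_A * RPM_A = teeth_B * RPM_B
34 * 416 = 44 * RPM_B
14144 = 44 * RPM_B
RPM_B = 14144 / 44
RPM_B = 3536/11

3536/11


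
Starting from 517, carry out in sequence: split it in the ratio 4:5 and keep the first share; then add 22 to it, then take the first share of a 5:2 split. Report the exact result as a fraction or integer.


Start with 517.
Step 1: Split 4:5, first share = 517 * 4/9 = 2068/9
Step 2: Add 22: 2068/9+22=2266/9; split 5:2 first = 2266/9*5/7 = 11330/63
Final result = 11330/63

11330/63


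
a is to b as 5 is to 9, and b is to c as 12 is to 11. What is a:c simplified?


Given a:b = 5:9 and b:c = 12:11
Make b consistent. Multiply first ratio by 12: a:b = 60:108
Multiply second ratio by 9: b:c = 108:99
Now b = 108 in both, so a:b:c = 60:108:99
Therefore a:c = 60:99
Simplify by GCD: a:c = 20:33

20:33


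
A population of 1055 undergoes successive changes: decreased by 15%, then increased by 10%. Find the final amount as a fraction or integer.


Start: 1055
Step 1: decrease by 15% => multiply by 85/100
  1055 * 85/100 = 3587/4
Step 2: increase by 10% => multiply by 110/100
  3587/4 * 110/100 = 39457/40
Final value = 39457/40

39457/40


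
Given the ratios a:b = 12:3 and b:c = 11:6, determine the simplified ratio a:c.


Given a:b = 12:3 and b:c = 11:6
Make b consistent. Multiply first ratio by 11: a:b = 132:33
Multiply second ratio by 3: b:c = 33:18
Now b = 33 in both, so a:b:c = 132:33:18
Therefore a:c = 132:18
Simplify by GCD: a:c = 22:3

22:3
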